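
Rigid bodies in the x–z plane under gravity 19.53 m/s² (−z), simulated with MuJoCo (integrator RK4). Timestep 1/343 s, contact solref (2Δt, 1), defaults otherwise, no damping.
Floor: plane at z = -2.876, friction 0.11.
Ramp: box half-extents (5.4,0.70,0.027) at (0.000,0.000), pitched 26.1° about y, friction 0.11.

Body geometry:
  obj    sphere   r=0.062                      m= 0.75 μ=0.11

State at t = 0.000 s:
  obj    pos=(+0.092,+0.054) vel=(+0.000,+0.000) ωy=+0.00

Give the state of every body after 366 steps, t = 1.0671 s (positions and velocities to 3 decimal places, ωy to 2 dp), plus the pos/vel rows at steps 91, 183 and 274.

State at t = 1.0671 s:
  obj    pos=(+3.498,-1.615) vel=(+6.373,-3.160) ωy=+82.83

Key-timestep trajectory:
   step    t(s)  obj.x    obj.z    obj.vx   obj.vz 
     91  0.2653   +0.303  -0.049  +1.592  -0.766
    183  0.5335   +0.944  -0.363  +3.189  -1.574
    274  0.7988   +2.001  -0.881  +4.798  -2.290


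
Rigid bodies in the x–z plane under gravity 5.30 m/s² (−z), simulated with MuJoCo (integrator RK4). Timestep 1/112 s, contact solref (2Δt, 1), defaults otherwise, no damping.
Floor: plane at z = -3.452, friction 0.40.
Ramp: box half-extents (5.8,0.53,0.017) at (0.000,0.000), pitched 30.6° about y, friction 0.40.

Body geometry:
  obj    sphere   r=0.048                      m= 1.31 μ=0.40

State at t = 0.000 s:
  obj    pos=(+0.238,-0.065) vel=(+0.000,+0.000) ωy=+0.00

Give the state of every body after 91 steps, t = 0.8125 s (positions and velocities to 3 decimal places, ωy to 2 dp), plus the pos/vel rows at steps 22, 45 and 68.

State at t = 0.8125 s:
  obj    pos=(+0.786,-0.389) vel=(+1.348,-0.797) ωy=+32.61

Key-timestep trajectory:
   step    t(s)  obj.x    obj.z    obj.vx   obj.vz 
     22  0.1964   +0.270  -0.084  +0.326  -0.193
     45  0.4018   +0.372  -0.144  +0.667  -0.394
     68  0.6071   +0.544  -0.246  +1.007  -0.596


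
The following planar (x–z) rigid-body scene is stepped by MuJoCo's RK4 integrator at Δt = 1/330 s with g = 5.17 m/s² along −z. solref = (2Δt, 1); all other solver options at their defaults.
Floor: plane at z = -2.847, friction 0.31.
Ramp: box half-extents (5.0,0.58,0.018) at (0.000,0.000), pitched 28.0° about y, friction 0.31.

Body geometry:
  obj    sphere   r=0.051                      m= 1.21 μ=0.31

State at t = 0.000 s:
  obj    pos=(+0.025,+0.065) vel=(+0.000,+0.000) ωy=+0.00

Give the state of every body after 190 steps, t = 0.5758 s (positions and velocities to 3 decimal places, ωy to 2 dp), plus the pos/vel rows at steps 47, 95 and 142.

State at t = 0.5758 s:
  obj    pos=(+0.279,-0.070) vel=(+0.881,-0.469) ωy=+19.57

Key-timestep trajectory:
   step    t(s)  obj.x    obj.z    obj.vx   obj.vz 
     47  0.1424   +0.041  +0.057  +0.218  -0.116
     95  0.2879   +0.088  +0.031  +0.441  -0.234
    142  0.4303   +0.167  -0.010  +0.659  -0.350


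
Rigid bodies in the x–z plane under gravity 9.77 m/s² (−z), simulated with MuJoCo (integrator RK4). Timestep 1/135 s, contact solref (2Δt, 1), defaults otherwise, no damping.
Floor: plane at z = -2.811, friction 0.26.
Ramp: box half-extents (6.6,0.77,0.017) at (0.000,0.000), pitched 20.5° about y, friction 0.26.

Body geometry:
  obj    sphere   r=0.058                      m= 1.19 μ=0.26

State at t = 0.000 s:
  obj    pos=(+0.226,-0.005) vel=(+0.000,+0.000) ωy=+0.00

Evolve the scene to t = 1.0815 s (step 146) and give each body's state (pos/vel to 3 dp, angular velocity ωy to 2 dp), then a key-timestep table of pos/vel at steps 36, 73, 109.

State at t = 1.0815 s:
  obj    pos=(+1.565,-0.505) vel=(+2.476,-0.926) ωy=+45.56

Key-timestep trajectory:
   step    t(s)  obj.x    obj.z    obj.vx   obj.vz 
     36  0.2667   +0.308  -0.035  +0.611  -0.228
     73  0.5407   +0.561  -0.130  +1.238  -0.463
    109  0.8074   +0.972  -0.284  +1.848  -0.691


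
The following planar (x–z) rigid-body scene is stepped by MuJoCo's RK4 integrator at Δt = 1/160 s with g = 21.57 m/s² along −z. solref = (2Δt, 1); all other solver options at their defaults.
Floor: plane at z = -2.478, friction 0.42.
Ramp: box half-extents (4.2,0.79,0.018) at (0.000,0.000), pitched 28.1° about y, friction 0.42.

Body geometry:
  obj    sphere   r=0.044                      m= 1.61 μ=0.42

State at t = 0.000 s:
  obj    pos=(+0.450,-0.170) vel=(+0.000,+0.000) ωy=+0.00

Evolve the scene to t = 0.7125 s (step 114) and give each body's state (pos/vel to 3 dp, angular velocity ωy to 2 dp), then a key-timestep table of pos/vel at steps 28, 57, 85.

State at t = 0.7125 s:
  obj    pos=(+2.075,-1.038) vel=(+4.561,-2.435) ωy=+117.50

Key-timestep trajectory:
   step    t(s)  obj.x    obj.z    obj.vx   obj.vz 
     28  0.1750   +0.548  -0.222  +1.121  -0.598
     57  0.3563   +0.856  -0.387  +2.281  -1.218
     85  0.5312   +1.353  -0.652  +3.401  -1.816


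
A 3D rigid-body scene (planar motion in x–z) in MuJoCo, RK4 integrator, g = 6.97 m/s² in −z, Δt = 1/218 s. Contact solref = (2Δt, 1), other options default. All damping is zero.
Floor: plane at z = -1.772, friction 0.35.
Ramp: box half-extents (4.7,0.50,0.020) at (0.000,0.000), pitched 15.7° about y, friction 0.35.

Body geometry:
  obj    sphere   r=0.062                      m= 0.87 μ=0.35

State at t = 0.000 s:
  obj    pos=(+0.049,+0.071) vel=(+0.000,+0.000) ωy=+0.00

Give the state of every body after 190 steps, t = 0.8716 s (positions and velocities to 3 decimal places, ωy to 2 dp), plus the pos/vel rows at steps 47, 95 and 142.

State at t = 0.8716 s:
  obj    pos=(+0.542,-0.067) vel=(+1.130,-0.318) ωy=+18.93

Key-timestep trajectory:
   step    t(s)  obj.x    obj.z    obj.vx   obj.vz 
     47  0.2156   +0.079  +0.063  +0.280  -0.079
     95  0.4358   +0.172  +0.037  +0.565  -0.159
    142  0.6514   +0.324  -0.006  +0.845  -0.237


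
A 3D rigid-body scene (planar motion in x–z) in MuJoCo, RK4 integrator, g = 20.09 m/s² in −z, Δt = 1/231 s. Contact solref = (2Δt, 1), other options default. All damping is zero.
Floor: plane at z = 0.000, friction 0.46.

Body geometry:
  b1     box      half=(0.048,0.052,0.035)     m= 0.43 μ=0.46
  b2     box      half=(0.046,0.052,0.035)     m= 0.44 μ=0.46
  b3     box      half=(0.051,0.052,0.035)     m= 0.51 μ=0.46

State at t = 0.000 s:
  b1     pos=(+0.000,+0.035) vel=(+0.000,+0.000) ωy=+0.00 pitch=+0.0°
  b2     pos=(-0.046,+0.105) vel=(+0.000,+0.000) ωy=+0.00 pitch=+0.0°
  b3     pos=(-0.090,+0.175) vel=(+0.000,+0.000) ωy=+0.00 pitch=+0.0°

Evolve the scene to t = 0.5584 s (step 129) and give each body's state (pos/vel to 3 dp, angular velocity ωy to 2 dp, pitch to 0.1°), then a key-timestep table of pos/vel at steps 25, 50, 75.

State at t = 0.5584 s:
  b1     pos=(+0.000,+0.035) vel=(+0.000,+0.000) ωy=+0.00 pitch=+0.0°
  b2     pos=(-0.094,+0.046) vel=(+0.000,+0.000) ωy=+0.00 pitch=-90.0°
  b3     pos=(-0.294,+0.035) vel=(+0.000,+0.000) ωy=+0.00 pitch=+180.0°

Key-timestep trajectory:
   step    t(s)  b1.x    b1.z    b1.vx   b1.vz   b2.x    b2.z    b2.vx   b2.vz   b3.x    b3.z    b3.vx   b3.vz 
     25  0.1082   +0.000  +0.035  +0.001  +0.000   -0.058  +0.104  -0.246  -0.078   -0.123  +0.154  -0.630  -0.540
     50  0.2165   +0.000  +0.035  +0.000  +0.000   -0.097  +0.041  -0.061  -0.257   -0.206  +0.051  -0.703  +0.221
     75  0.3247   +0.000  +0.035  +0.000  +0.000   -0.094  +0.046  +0.000  +0.000   -0.262  +0.057  -0.575  -0.229


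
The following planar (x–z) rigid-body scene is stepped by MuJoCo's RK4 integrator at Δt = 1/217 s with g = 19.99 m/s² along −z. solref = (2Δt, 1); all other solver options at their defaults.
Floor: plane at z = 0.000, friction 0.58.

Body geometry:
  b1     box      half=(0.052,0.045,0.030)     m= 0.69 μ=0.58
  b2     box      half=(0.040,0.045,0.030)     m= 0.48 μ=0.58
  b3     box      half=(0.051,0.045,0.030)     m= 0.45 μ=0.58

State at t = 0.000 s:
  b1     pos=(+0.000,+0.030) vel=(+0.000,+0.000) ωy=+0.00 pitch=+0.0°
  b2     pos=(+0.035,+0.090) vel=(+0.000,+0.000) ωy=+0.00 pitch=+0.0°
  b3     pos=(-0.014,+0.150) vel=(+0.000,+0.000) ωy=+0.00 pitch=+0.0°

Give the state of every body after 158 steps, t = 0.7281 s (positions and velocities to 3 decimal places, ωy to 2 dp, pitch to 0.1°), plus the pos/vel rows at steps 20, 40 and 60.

State at t = 0.7281 s:
  b1     pos=(+0.000,+0.030) vel=(+0.000,+0.000) ωy=+0.00 pitch=+0.0°
  b2     pos=(+0.035,+0.090) vel=(+0.000,+0.000) ωy=+0.00 pitch=+0.0°
  b3     pos=(-0.135,+0.030) vel=(+0.000,+0.000) ωy=+0.00 pitch=+180.0°

Key-timestep trajectory:
   step    t(s)  b1.x    b1.z    b1.vx   b1.vz   b2.x    b2.z    b2.vx   b2.vz   b3.x    b3.z    b3.vx   b3.vz 
     20  0.0922   +0.000  +0.030  +0.000  +0.000   +0.035  +0.090  +0.001  +0.000   -0.026  +0.143  -0.267  -0.217
     40  0.1843   +0.000  +0.030  +0.000  +0.000   +0.035  +0.090  +0.000  +0.000   -0.064  +0.111  -0.618  -0.335
     60  0.2765   +0.000  +0.030  +0.000  +0.000   +0.035  +0.090  +0.000  +0.000   -0.128  +0.034  -0.949  -1.253


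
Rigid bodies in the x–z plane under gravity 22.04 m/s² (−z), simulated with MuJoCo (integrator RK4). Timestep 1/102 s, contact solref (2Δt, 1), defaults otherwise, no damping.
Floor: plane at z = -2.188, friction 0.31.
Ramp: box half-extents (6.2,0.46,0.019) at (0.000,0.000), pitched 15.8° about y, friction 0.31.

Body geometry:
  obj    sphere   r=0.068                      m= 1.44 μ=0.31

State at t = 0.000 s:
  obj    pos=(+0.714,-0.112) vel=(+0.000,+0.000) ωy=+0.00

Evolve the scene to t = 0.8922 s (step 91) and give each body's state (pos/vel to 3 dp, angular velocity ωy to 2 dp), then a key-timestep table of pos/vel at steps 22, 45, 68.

State at t = 0.8922 s:
  obj    pos=(+2.356,-0.576) vel=(+3.679,-1.041) ωy=+56.22

Key-timestep trajectory:
   step    t(s)  obj.x    obj.z    obj.vx   obj.vz 
     22  0.2157   +0.810  -0.139  +0.890  -0.252
     45  0.4412   +1.116  -0.225  +1.820  -0.515
     68  0.6667   +1.631  -0.371  +2.750  -0.778


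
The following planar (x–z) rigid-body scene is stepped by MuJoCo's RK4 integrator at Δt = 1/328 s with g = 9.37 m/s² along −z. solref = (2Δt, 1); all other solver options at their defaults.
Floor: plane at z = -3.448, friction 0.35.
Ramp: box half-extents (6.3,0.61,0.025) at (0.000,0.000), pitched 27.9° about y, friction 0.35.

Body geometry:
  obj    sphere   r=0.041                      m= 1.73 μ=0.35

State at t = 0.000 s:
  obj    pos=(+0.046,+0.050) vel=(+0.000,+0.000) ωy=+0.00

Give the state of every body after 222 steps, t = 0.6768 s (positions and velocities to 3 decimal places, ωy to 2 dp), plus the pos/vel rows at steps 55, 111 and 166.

State at t = 0.6768 s:
  obj    pos=(+0.680,-0.285) vel=(+1.873,-0.992) ωy=+51.69

Key-timestep trajectory:
   step    t(s)  obj.x    obj.z    obj.vx   obj.vz 
     55  0.1677   +0.085  +0.030  +0.464  -0.246
    111  0.3384   +0.205  -0.034  +0.937  -0.496
    166  0.5061   +0.401  -0.137  +1.401  -0.742


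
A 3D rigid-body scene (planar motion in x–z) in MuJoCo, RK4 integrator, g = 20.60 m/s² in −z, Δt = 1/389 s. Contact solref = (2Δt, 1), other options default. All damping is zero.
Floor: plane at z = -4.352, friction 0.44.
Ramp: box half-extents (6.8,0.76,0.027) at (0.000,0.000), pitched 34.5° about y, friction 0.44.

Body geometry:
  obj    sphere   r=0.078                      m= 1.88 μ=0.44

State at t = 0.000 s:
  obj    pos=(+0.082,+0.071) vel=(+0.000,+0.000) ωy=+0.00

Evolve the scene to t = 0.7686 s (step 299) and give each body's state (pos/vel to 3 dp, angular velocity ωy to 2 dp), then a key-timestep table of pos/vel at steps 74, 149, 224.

State at t = 0.7686 s:
  obj    pos=(+2.111,-1.324) vel=(+5.280,-3.629) ωy=+82.12

Key-timestep trajectory:
   step    t(s)  obj.x    obj.z    obj.vx   obj.vz 
     74  0.1902   +0.206  -0.014  +1.307  -0.898
    149  0.3830   +0.586  -0.275  +2.631  -1.808
    224  0.5758   +1.221  -0.712  +3.955  -2.718


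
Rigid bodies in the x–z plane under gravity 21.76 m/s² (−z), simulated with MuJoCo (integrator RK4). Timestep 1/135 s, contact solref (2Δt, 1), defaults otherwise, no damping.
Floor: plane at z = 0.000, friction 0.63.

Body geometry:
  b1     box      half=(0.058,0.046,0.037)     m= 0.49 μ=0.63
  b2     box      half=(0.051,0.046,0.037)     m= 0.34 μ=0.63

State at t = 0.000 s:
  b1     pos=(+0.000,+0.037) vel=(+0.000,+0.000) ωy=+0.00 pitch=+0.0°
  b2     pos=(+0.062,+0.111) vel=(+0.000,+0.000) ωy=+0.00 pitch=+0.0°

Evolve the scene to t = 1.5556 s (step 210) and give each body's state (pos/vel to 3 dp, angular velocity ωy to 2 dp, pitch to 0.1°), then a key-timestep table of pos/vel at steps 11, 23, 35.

State at t = 1.5556 s:
  b1     pos=(+0.000,+0.037) vel=(+0.000,+0.000) ωy=+0.00 pitch=+0.0°
  b2     pos=(+0.107,+0.051) vel=(+0.000,+0.000) ωy=+0.00 pitch=+90.0°

Key-timestep trajectory:
   step    t(s)  b1.x    b1.z    b1.vx   b1.vz   b2.x    b2.z    b2.vx   b2.vz 
     11  0.0815   +0.000  +0.037  +0.000  +0.002   +0.067  +0.110  +0.128  -0.024
     23  0.1704   +0.000  +0.037  -0.001  +0.000   +0.090  +0.093  +0.399  -0.514
     35  0.2593   +0.000  +0.037  +0.000  +0.000   +0.108  +0.048  -0.049  +0.127


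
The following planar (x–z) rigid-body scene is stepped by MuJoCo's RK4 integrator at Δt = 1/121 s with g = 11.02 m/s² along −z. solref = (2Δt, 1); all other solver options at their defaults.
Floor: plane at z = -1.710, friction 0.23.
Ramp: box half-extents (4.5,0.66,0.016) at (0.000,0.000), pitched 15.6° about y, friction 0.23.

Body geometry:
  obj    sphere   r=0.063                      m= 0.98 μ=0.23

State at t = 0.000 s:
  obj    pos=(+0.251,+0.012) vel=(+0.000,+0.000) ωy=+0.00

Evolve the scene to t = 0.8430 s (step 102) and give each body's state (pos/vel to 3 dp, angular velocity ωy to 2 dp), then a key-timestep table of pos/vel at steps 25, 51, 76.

State at t = 0.8430 s:
  obj    pos=(+0.976,-0.190) vel=(+1.719,-0.480) ωy=+28.31

Key-timestep trajectory:
   step    t(s)  obj.x    obj.z    obj.vx   obj.vz 
     25  0.2066   +0.295  +0.000  +0.421  -0.118
     51  0.4215   +0.432  -0.039  +0.859  -0.240
     76  0.6281   +0.653  -0.100  +1.281  -0.358


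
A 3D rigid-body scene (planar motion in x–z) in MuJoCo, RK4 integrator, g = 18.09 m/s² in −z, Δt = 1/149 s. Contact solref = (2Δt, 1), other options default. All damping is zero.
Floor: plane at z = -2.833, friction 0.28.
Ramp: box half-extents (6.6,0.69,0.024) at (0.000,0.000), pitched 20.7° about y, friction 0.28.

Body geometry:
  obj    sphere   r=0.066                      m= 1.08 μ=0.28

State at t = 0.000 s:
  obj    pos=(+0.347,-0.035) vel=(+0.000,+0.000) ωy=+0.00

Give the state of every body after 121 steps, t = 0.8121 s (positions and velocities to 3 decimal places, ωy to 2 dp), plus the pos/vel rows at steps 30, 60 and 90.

State at t = 0.8121 s:
  obj    pos=(+1.756,-0.567) vel=(+3.470,-1.311) ωy=+56.19

Key-timestep trajectory:
   step    t(s)  obj.x    obj.z    obj.vx   obj.vz 
     30  0.2013   +0.434  -0.068  +0.861  -0.325
     60  0.4027   +0.694  -0.166  +1.721  -0.650
     90  0.6040   +1.127  -0.330  +2.581  -0.975


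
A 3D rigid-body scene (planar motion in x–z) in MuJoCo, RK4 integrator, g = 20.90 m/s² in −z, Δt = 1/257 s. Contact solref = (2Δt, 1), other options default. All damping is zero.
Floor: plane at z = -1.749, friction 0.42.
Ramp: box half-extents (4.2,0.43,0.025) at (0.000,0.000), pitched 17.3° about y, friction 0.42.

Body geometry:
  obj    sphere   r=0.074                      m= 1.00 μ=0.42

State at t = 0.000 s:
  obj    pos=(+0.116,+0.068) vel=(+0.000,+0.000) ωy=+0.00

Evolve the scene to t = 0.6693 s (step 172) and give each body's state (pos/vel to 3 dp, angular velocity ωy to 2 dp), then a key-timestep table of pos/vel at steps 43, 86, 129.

State at t = 0.6693 s:
  obj    pos=(+1.065,-0.228) vel=(+2.837,-0.884) ωy=+40.14

Key-timestep trajectory:
   step    t(s)  obj.x    obj.z    obj.vx   obj.vz 
     43  0.1673   +0.175  +0.049  +0.709  -0.221
     86  0.3346   +0.353  -0.006  +1.418  -0.442
    129  0.5019   +0.650  -0.099  +2.128  -0.663


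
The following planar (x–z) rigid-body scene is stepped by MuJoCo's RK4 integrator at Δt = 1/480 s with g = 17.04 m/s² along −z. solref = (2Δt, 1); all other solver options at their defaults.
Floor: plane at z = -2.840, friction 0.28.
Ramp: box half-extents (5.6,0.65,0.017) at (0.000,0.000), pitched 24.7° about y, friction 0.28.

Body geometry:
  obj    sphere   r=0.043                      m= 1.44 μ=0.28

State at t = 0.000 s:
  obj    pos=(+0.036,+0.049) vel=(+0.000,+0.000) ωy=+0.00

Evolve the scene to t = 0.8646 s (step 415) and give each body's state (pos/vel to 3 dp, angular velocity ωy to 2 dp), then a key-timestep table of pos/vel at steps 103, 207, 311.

State at t = 0.8646 s:
  obj    pos=(+1.763,-0.745) vel=(+3.995,-1.838) ωy=+102.25

Key-timestep trajectory:
   step    t(s)  obj.x    obj.z    obj.vx   obj.vz 
    103  0.2146   +0.143  +0.000  +0.992  -0.456
    207  0.4312   +0.466  -0.148  +1.993  -0.917
    311  0.6479   +1.006  -0.397  +2.994  -1.377


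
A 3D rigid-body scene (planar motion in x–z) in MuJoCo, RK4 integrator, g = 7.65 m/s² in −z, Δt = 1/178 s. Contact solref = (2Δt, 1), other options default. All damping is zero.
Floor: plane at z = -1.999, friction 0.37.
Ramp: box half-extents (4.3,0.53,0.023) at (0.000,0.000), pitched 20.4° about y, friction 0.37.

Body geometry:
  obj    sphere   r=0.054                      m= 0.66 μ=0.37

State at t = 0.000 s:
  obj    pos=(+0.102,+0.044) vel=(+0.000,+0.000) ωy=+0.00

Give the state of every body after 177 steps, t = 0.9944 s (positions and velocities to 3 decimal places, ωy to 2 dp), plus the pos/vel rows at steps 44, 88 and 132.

State at t = 0.9944 s:
  obj    pos=(+0.985,-0.284) vel=(+1.775,-0.660) ωy=+35.07

Key-timestep trajectory:
   step    t(s)  obj.x    obj.z    obj.vx   obj.vz 
     44  0.2472   +0.157  +0.024  +0.441  -0.164
     88  0.4944   +0.320  -0.037  +0.883  -0.328
    132  0.7416   +0.593  -0.138  +1.324  -0.492


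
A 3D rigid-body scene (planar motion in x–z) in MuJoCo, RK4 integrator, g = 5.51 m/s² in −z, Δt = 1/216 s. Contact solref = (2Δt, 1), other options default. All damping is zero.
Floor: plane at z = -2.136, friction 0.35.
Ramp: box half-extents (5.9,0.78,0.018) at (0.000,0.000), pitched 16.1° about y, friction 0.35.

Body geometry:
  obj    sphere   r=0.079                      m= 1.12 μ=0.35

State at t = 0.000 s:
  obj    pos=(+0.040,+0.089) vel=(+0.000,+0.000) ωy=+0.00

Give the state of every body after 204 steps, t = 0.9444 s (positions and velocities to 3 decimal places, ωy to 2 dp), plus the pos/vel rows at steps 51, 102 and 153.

State at t = 0.9444 s:
  obj    pos=(+0.508,-0.046) vel=(+0.990,-0.286) ωy=+13.05

Key-timestep trajectory:
   step    t(s)  obj.x    obj.z    obj.vx   obj.vz 
     51  0.2361   +0.069  +0.081  +0.248  -0.071
    102  0.4722   +0.157  +0.056  +0.495  -0.143
    153  0.7083   +0.303  +0.013  +0.743  -0.214


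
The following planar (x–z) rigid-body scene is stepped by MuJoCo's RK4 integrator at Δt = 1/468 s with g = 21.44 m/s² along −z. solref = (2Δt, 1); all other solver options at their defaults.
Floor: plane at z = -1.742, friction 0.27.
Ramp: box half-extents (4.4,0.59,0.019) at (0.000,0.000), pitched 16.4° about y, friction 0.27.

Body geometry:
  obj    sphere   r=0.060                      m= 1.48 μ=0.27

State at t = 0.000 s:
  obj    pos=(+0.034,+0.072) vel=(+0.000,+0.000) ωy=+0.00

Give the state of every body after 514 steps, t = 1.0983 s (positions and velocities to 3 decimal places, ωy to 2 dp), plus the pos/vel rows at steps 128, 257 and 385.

State at t = 1.0983 s:
  obj    pos=(+2.536,-0.664) vel=(+4.556,-1.341) ωy=+79.14

Key-timestep trajectory:
   step    t(s)  obj.x    obj.z    obj.vx   obj.vz 
    128  0.2735   +0.189  +0.027  +1.135  -0.334
    257  0.5491   +0.660  -0.112  +2.278  -0.670
    385  0.8226   +1.438  -0.341  +3.412  -1.004


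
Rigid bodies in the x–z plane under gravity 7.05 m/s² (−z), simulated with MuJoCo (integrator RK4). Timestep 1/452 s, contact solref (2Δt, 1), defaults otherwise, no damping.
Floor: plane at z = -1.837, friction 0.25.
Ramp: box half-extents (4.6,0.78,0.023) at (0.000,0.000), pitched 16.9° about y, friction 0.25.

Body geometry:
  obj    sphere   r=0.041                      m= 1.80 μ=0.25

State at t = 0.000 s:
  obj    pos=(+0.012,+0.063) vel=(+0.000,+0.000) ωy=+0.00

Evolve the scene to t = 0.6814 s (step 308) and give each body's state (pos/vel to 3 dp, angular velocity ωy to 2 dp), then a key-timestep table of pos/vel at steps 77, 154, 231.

State at t = 0.6814 s:
  obj    pos=(+0.337,-0.036) vel=(+0.954,-0.290) ωy=+24.33

Key-timestep trajectory:
   step    t(s)  obj.x    obj.z    obj.vx   obj.vz 
     77  0.1704   +0.032  +0.057  +0.239  -0.073
    154  0.3407   +0.093  +0.039  +0.477  -0.145
    231  0.5111   +0.195  +0.008  +0.716  -0.217


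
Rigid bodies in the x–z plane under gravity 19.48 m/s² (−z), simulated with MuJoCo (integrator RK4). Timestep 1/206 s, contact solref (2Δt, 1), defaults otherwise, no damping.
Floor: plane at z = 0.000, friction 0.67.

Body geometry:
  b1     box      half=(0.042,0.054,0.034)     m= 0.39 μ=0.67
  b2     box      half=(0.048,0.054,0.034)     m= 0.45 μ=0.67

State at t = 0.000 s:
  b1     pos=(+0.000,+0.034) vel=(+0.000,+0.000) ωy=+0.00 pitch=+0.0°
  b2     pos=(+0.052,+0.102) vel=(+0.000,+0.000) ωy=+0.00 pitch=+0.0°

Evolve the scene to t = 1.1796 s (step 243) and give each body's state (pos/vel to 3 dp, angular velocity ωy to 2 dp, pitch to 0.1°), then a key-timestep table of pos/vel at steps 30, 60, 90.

State at t = 1.1796 s:
  b1     pos=(+0.000,+0.034) vel=(+0.000,+0.000) ωy=+0.00 pitch=+0.0°
  b2     pos=(+0.097,+0.048) vel=(+0.000,+0.000) ωy=+0.00 pitch=+90.0°

Key-timestep trajectory:
   step    t(s)  b1.x    b1.z    b1.vx   b1.vz   b2.x    b2.z    b2.vx   b2.vz 
     30  0.1456   +0.000  +0.034  +0.000  +0.000   +0.082  +0.065  +0.335  -1.025
     60  0.2913   +0.000  +0.034  +0.000  +0.000   +0.120  +0.058  +0.004  +0.001
     90  0.4369   +0.000  +0.034  +0.000  +0.000   +0.093  +0.049  -0.052  +0.101


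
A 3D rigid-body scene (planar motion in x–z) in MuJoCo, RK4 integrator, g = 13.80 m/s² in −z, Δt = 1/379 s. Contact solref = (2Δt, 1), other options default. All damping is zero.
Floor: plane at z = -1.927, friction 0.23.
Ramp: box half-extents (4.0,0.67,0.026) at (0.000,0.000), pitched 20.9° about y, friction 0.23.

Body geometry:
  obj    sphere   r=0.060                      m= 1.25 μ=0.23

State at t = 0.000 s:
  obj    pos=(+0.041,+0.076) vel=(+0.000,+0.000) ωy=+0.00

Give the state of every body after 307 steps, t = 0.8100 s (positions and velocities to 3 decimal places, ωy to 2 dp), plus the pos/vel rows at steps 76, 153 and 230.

State at t = 0.8100 s:
  obj    pos=(+1.119,-0.335) vel=(+2.661,-1.016) ωy=+47.47

Key-timestep trajectory:
   step    t(s)  obj.x    obj.z    obj.vx   obj.vz 
     76  0.2005   +0.107  +0.051  +0.659  -0.252
    153  0.4037   +0.309  -0.026  +1.326  -0.506
    230  0.6069   +0.646  -0.155  +1.994  -0.761


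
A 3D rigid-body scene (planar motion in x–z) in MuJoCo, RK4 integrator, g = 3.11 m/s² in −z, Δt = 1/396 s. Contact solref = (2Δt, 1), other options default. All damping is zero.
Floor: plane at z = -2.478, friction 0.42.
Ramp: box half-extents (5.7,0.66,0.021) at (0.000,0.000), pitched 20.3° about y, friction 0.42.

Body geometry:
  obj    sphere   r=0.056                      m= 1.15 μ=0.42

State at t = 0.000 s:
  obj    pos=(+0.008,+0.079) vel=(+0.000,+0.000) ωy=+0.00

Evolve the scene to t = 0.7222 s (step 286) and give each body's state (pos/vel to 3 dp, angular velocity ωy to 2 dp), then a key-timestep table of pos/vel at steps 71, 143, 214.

State at t = 0.7222 s:
  obj    pos=(+0.197,+0.009) vel=(+0.522,-0.193) ωy=+9.94

Key-timestep trajectory:
   step    t(s)  obj.x    obj.z    obj.vx   obj.vz 
     71  0.1793   +0.020  +0.075  +0.130  -0.048
    143  0.3611   +0.055  +0.062  +0.261  -0.097
    214  0.5404   +0.114  +0.040  +0.391  -0.145


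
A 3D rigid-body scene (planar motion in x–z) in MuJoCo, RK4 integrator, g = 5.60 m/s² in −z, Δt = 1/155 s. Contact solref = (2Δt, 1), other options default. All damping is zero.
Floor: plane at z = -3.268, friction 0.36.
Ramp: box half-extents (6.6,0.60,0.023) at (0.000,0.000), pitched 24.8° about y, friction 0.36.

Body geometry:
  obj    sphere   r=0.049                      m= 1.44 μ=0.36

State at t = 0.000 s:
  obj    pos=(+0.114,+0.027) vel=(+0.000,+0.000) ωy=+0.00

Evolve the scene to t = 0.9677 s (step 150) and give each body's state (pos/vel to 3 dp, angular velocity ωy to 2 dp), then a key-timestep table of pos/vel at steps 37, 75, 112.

State at t = 0.9677 s:
  obj    pos=(+0.827,-0.303) vel=(+1.474,-0.681) ωy=+33.13

Key-timestep trajectory:
   step    t(s)  obj.x    obj.z    obj.vx   obj.vz 
     37  0.2387   +0.157  +0.007  +0.364  -0.168
     75  0.4839   +0.292  -0.056  +0.737  -0.341
    112  0.7226   +0.512  -0.157  +1.101  -0.509


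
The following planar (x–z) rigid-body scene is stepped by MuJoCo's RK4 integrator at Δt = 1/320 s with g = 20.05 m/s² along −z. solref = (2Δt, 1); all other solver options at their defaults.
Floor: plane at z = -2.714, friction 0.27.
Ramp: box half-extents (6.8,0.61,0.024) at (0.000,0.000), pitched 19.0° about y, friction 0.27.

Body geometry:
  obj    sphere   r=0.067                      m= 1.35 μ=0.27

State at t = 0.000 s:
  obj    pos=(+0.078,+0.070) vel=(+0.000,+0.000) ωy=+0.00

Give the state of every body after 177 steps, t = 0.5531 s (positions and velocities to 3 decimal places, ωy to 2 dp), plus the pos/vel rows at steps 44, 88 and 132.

State at t = 0.5531 s:
  obj    pos=(+0.752,-0.163) vel=(+2.439,-0.840) ωy=+38.48

Key-timestep trajectory:
   step    t(s)  obj.x    obj.z    obj.vx   obj.vz 
     44  0.1375   +0.120  +0.055  +0.606  -0.209
     88  0.2750   +0.245  +0.012  +1.212  -0.417
    132  0.4125   +0.453  -0.060  +1.819  -0.626


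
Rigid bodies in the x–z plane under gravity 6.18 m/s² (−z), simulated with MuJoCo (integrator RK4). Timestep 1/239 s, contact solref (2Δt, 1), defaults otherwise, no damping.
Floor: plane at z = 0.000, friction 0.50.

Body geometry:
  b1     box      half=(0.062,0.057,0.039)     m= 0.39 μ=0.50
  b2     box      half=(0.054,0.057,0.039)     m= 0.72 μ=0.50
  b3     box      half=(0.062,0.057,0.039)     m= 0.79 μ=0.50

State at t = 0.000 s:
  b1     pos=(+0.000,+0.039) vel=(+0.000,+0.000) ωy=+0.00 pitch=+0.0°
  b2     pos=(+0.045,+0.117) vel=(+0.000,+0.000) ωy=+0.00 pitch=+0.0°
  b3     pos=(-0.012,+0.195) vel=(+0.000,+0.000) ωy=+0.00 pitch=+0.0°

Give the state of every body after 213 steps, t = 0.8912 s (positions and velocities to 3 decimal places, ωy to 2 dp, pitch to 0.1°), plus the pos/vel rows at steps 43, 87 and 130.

State at t = 0.8912 s:
  b1     pos=(+0.000,+0.039) vel=(+0.000,+0.000) ωy=+0.00 pitch=+0.0°
  b2     pos=(+0.045,+0.117) vel=(+0.000,+0.000) ωy=+0.00 pitch=+0.0°
  b3     pos=(-0.159,+0.039) vel=(+0.000,+0.000) ωy=+0.00 pitch=+180.0°

Key-timestep trajectory:
   step    t(s)  b1.x    b1.z    b1.vx   b1.vz   b2.x    b2.z    b2.vx   b2.vz   b3.x    b3.z    b3.vx   b3.vz 
     43  0.1799   +0.000  +0.039  +0.000  +0.000   +0.045  +0.117  +0.000  +0.000   -0.016  +0.194  -0.056  -0.010
     87  0.3640   +0.000  +0.039  +0.000  +0.000   +0.045  +0.117  +0.001  +0.000   -0.039  +0.182  -0.194  -0.215
    130  0.5439   +0.000  +0.039  +0.000  +0.000   +0.045  +0.117  +0.000  +0.000   -0.099  +0.128  -0.470  -0.338


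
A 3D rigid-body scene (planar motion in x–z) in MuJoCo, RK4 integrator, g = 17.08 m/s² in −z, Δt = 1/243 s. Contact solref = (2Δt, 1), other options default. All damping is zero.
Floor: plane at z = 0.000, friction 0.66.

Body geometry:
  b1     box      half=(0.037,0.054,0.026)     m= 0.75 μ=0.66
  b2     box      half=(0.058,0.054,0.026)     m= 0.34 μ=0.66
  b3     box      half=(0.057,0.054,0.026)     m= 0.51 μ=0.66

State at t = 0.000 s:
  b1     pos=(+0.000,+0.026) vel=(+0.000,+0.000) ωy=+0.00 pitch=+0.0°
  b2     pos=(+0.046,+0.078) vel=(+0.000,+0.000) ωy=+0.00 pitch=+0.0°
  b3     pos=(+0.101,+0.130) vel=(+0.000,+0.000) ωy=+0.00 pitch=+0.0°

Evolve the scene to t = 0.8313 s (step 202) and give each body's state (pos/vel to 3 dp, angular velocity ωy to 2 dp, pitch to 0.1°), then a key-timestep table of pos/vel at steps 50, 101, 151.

State at t = 0.8313 s:
  b1     pos=(+0.000,+0.026) vel=(+0.000,+0.000) ωy=+0.00 pitch=+0.0°
  b2     pos=(+0.062,+0.061) vel=(+0.000,+0.000) ωy=-0.01 pitch=+51.2°
  b3     pos=(+0.143,+0.058) vel=(+0.000,+0.000) ωy=-0.01 pitch=+42.6°

Key-timestep trajectory:
   step    t(s)  b1.x    b1.z    b1.vx   b1.vz   b2.x    b2.z    b2.vx   b2.vz   b3.x    b3.z    b3.vx   b3.vz 
     50  0.2058   +0.000  +0.026  +0.000  +0.000   +0.069  +0.063  -0.063  -0.009   +0.146  +0.059  -0.034  -0.012
    101  0.4156   +0.000  +0.026  +0.000  +0.000   +0.062  +0.062  +0.000  +0.000   +0.143  +0.058  +0.000  +0.000
    151  0.6214   +0.000  +0.026  +0.000  +0.000   +0.062  +0.062  +0.000  +0.000   +0.143  +0.058  +0.000  +0.000


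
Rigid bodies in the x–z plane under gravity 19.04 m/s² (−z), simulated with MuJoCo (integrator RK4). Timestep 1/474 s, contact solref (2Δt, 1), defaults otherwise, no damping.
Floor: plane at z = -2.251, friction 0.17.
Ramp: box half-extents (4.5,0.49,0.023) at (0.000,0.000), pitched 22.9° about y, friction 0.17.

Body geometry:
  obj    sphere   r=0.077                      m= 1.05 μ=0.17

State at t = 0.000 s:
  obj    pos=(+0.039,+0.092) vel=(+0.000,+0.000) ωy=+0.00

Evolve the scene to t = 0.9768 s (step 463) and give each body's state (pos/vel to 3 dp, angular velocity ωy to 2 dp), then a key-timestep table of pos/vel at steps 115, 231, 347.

State at t = 0.9768 s:
  obj    pos=(+2.365,-0.890) vel=(+4.762,-2.012) ωy=+67.13

Key-timestep trajectory:
   step    t(s)  obj.x    obj.z    obj.vx   obj.vz 
    115  0.2426   +0.183  +0.031  +1.183  -0.500
    231  0.4873   +0.618  -0.153  +2.376  -1.004
    347  0.7321   +1.345  -0.460  +3.569  -1.508


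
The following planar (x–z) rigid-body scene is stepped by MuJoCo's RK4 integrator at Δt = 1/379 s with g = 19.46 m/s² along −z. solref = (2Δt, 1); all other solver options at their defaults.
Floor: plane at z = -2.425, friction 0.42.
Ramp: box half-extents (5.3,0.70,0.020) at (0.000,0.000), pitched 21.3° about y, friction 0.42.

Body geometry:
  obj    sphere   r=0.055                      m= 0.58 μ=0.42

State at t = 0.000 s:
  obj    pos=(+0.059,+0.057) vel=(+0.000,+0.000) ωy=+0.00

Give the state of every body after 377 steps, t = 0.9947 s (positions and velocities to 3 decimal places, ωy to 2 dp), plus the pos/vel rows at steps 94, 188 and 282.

State at t = 0.9947 s:
  obj    pos=(+2.387,-0.850) vel=(+4.679,-1.824) ωy=+91.31

Key-timestep trajectory:
   step    t(s)  obj.x    obj.z    obj.vx   obj.vz 
     94  0.2480   +0.204  +0.001  +1.167  -0.455
    188  0.4960   +0.638  -0.168  +2.334  -0.910
    282  0.7441   +1.361  -0.450  +3.500  -1.365


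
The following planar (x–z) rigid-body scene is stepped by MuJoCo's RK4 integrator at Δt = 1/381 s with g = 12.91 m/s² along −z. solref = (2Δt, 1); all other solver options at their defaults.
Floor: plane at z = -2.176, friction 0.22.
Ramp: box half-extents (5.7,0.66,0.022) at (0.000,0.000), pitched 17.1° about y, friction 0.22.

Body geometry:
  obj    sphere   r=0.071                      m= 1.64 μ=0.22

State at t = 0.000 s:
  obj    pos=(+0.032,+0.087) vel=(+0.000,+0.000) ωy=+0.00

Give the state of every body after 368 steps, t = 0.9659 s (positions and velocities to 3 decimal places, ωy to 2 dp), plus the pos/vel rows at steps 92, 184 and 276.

State at t = 0.9659 s:
  obj    pos=(+1.241,-0.285) vel=(+2.503,-0.770) ωy=+36.88

Key-timestep trajectory:
   step    t(s)  obj.x    obj.z    obj.vx   obj.vz 
     92  0.2415   +0.108  +0.064  +0.626  -0.193
    184  0.4829   +0.334  -0.006  +1.252  -0.385
    276  0.7244   +0.712  -0.122  +1.877  -0.578


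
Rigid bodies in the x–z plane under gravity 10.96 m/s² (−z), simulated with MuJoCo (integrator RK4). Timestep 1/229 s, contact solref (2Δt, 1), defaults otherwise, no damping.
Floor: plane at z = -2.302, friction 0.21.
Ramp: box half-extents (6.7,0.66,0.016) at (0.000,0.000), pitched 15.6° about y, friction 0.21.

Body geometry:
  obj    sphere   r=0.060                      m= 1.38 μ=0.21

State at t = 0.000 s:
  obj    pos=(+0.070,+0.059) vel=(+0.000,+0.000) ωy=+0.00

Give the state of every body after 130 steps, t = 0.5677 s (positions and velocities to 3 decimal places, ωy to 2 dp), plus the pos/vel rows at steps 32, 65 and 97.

State at t = 0.5677 s:
  obj    pos=(+0.397,-0.032) vel=(+1.151,-0.321) ωy=+19.91

Key-timestep trajectory:
   step    t(s)  obj.x    obj.z    obj.vx   obj.vz 
     32  0.1397   +0.090  +0.054  +0.283  -0.079
     65  0.2838   +0.152  +0.037  +0.576  -0.161
     97  0.4236   +0.252  +0.009  +0.859  -0.240


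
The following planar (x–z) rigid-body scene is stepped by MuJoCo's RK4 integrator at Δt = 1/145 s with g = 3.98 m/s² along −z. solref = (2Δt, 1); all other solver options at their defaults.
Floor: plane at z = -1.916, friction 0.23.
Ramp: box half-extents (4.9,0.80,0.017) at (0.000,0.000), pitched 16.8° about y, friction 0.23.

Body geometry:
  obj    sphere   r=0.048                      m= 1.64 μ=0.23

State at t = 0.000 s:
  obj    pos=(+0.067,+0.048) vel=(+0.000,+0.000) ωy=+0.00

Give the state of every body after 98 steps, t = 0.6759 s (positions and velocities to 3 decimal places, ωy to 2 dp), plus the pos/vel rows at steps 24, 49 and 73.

State at t = 0.6759 s:
  obj    pos=(+0.247,-0.007) vel=(+0.532,-0.161) ωy=+11.57

Key-timestep trajectory:
   step    t(s)  obj.x    obj.z    obj.vx   obj.vz 
     24  0.1655   +0.078  +0.044  +0.130  -0.039
     49  0.3379   +0.112  +0.034  +0.266  -0.080
     73  0.5034   +0.167  +0.018  +0.396  -0.120


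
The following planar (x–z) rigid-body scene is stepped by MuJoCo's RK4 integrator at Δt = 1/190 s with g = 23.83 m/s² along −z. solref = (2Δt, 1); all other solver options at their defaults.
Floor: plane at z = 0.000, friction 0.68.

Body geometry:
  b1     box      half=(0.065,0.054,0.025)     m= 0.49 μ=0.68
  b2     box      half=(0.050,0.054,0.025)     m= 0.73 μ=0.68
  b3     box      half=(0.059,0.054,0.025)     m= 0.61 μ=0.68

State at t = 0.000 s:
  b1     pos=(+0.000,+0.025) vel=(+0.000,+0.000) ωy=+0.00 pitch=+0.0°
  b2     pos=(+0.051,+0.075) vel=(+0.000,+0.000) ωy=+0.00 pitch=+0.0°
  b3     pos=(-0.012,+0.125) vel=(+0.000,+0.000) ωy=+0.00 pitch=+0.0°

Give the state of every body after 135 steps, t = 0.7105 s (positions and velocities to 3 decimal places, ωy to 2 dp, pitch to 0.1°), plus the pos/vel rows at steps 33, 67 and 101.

State at t = 0.7105 s:
  b1     pos=(+0.000,+0.025) vel=(+0.000,+0.000) ωy=+0.00 pitch=+0.0°
  b2     pos=(+0.052,+0.075) vel=(+0.001,+0.000) ωy=+0.00 pitch=+0.1°
  b3     pos=(-0.026,+0.109) vel=(-0.001,-0.001) ωy=+0.04 pitch=-43.3°

Key-timestep trajectory:
   step    t(s)  b1.x    b1.z    b1.vx   b1.vz   b2.x    b2.z    b2.vx   b2.vz   b3.x    b3.z    b3.vx   b3.vz 
     33  0.1737   +0.000  +0.025  -0.001  +0.000   +0.051  +0.075  -0.001  +0.000   -0.028  +0.110  +0.167  -0.058
     67  0.3526   +0.000  +0.025  +0.000  +0.000   +0.051  +0.075  +0.001  +0.000   -0.025  +0.109  -0.001  -0.001
    101  0.5316   +0.000  +0.025  +0.000  +0.000   +0.052  +0.075  +0.001  +0.000   -0.025  +0.109  -0.001  -0.001


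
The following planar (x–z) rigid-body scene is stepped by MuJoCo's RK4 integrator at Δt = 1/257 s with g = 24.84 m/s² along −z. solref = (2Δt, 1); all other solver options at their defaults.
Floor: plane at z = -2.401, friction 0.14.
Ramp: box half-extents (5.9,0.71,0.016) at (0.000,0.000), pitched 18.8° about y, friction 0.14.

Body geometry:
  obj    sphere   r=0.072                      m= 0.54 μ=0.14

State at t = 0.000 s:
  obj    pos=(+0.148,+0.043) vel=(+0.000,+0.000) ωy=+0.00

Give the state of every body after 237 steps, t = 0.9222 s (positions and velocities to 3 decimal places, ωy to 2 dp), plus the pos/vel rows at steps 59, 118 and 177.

State at t = 0.9222 s:
  obj    pos=(+2.450,-0.741) vel=(+4.992,-1.699) ωy=+73.22

Key-timestep trajectory:
   step    t(s)  obj.x    obj.z    obj.vx   obj.vz 
     59  0.2296   +0.291  -0.006  +1.243  -0.423
    118  0.4591   +0.719  -0.152  +2.486  -0.846
    177  0.6887   +1.432  -0.394  +3.728  -1.269


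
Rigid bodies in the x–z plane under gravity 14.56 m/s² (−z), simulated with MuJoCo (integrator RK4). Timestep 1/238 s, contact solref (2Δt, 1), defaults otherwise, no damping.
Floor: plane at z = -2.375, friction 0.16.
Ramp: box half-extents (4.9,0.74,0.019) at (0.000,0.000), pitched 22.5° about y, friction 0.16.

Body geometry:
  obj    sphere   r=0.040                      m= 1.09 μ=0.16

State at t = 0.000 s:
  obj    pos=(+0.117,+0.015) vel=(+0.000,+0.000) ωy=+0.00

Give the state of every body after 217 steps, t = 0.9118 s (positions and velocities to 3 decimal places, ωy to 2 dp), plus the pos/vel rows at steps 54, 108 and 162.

State at t = 0.9118 s:
  obj    pos=(+1.646,-0.618) vel=(+3.353,-1.389) ωy=+90.70

Key-timestep trajectory:
   step    t(s)  obj.x    obj.z    obj.vx   obj.vz 
     54  0.2269   +0.212  -0.024  +0.834  -0.346
    108  0.4538   +0.496  -0.142  +1.669  -0.691
    162  0.6807   +0.969  -0.338  +2.503  -1.037


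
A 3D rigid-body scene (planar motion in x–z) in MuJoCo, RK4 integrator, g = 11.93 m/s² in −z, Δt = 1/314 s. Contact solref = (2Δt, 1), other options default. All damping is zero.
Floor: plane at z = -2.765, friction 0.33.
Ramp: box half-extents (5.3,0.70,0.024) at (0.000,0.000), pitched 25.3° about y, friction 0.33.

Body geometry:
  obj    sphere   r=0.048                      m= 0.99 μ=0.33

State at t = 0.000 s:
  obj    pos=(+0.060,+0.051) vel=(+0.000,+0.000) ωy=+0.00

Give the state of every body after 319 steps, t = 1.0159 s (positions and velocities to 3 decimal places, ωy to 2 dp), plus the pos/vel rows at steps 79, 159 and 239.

State at t = 1.0159 s:
  obj    pos=(+1.759,-0.752) vel=(+3.345,-1.581) ωy=+77.07

Key-timestep trajectory:
   step    t(s)  obj.x    obj.z    obj.vx   obj.vz 
     79  0.2516   +0.164  +0.002  +0.828  -0.392
    159  0.5064   +0.482  -0.148  +1.667  -0.788
    239  0.7611   +1.014  -0.400  +2.506  -1.185


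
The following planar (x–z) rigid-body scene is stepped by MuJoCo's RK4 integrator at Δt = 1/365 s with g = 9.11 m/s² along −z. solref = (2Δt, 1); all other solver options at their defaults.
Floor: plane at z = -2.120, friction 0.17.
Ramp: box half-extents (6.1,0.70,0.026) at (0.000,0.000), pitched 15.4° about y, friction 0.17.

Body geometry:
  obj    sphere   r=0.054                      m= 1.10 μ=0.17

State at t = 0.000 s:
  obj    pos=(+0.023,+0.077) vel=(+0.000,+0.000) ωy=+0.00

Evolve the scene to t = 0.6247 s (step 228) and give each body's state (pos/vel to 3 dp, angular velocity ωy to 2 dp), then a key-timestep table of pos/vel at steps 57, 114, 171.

State at t = 0.6247 s:
  obj    pos=(+0.348,-0.013) vel=(+1.041,-0.287) ωy=+19.99

Key-timestep trajectory:
   step    t(s)  obj.x    obj.z    obj.vx   obj.vz 
     57  0.1562   +0.043  +0.071  +0.260  -0.072
    114  0.3123   +0.104  +0.054  +0.520  -0.143
    171  0.4685   +0.206  +0.026  +0.781  -0.215


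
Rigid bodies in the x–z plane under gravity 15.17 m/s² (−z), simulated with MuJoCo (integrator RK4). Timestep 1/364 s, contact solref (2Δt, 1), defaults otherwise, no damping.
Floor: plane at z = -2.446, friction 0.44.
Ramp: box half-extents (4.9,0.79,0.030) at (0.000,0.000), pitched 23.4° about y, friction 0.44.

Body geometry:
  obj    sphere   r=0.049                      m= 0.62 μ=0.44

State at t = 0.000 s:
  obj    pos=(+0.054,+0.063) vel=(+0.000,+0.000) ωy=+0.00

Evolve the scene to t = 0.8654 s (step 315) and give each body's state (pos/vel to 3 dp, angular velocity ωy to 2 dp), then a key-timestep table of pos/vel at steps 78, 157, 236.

State at t = 0.8654 s:
  obj    pos=(+1.533,-0.577) vel=(+3.418,-1.479) ωy=+75.99

Key-timestep trajectory:
   step    t(s)  obj.x    obj.z    obj.vx   obj.vz 
     78  0.2143   +0.145  +0.023  +0.846  -0.366
    157  0.4313   +0.421  -0.096  +1.704  -0.737
    236  0.6484   +0.884  -0.297  +2.561  -1.108
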